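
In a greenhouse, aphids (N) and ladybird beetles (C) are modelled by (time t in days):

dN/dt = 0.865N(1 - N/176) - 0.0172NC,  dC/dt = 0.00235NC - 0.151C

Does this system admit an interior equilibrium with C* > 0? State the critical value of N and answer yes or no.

The predator equation gives dC/dt > 0 only when N > 0.151/0.00235 = 64.3.
Without the predator, N → K = 176. Since 176 > 64.3, the predator can invade and persist.

Threshold N = 64.3; K > 64.3, so yes, the predator persists.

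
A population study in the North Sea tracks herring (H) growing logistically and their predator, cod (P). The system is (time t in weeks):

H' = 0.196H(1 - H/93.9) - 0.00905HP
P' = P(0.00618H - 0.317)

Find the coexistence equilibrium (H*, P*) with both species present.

H* ≈ 51.3, P* ≈ 9.83

From dP/dt = 0 with P > 0: 0.00618H* = 0.317, so H* = 51.3.
Substitute into dH/dt = 0: 0.196(1 - 51.3/93.9) = 0.00905P*.
The bracket is 0.454, giving P* = 0.0889/0.00905 = 9.83.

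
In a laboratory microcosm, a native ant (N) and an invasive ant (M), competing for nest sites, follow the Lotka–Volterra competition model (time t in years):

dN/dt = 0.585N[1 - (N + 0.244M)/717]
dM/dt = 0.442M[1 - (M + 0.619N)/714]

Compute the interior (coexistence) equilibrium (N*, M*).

Setting both brackets to zero gives the nullclines N + 0.244M = 717 and 0.619N + M = 714.
Substituting M = 714 - 0.619N into the first: N(1 - 0.244·0.619) = 717 - 0.244·714.
So N* = 543/0.849 = 639, and then M* = 714 - 0.619·639 = 318.

N* ≈ 639, M* ≈ 318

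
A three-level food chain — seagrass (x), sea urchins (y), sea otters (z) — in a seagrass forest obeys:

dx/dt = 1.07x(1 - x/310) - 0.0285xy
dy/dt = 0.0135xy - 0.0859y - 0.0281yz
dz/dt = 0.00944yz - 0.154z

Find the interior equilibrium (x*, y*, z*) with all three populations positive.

x* ≈ 175, y* ≈ 16.3, z* ≈ 81.2

From dz/dt = 0: 0.00944y* = 0.154, so y* = 16.3.
From dx/dt = 0: 1.07(1 - x*/310) = 0.0285·16.3, giving x* = 310·(1 - 0.435) = 175.
From dy/dt = 0: 0.0135·175 - 0.0859 = 0.0281z*, so z* = 2.28/0.0281 = 81.2.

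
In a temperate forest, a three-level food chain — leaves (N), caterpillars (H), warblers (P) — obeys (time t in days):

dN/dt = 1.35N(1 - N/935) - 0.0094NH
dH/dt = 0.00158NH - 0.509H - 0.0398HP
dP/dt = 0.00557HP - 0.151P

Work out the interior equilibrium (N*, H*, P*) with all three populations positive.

N* ≈ 759, H* ≈ 27.1, P* ≈ 17.3

From dP/dt = 0: 0.00557H* = 0.151, so H* = 27.1.
From dN/dt = 0: 1.35(1 - N*/935) = 0.0094·27.1, giving N* = 935·(1 - 0.189) = 759.
From dH/dt = 0: 0.00158·759 - 0.509 = 0.0398P*, so P* = 0.689/0.0398 = 17.3.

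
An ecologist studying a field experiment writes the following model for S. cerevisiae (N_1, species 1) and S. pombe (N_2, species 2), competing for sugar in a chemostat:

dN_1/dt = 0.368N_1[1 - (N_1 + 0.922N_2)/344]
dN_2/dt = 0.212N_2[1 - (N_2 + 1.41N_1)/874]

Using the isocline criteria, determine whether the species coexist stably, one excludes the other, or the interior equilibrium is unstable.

Compare the nullcline intercepts: K1/α12 = 344/0.922 = 373 < K2 = 874; K2/α21 = 874/1.41 = 620 > K1 = 344.
Since the inequalities point opposite ways, species 2 can invade but species 1 cannot.

species 2 excludes species 1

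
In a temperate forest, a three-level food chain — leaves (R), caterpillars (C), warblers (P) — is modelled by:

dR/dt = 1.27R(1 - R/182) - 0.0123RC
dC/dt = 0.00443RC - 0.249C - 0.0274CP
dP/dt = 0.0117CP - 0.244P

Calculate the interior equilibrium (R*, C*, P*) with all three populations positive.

R* ≈ 145, C* ≈ 20.9, P* ≈ 14.4

From dP/dt = 0: 0.0117C* = 0.244, so C* = 20.9.
From dR/dt = 0: 1.27(1 - R*/182) = 0.0123·20.9, giving R* = 182·(1 - 0.202) = 145.
From dC/dt = 0: 0.00443·145 - 0.249 = 0.0274P*, so P* = 0.394/0.0274 = 14.4.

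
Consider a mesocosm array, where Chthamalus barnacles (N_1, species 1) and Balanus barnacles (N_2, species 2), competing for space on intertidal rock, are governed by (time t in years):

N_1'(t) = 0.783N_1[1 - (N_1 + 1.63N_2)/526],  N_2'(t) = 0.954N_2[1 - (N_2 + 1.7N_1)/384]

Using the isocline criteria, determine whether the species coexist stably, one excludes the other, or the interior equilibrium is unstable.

Compare the nullcline intercepts: K1/α12 = 526/1.63 = 323 < K2 = 384; K2/α21 = 384/1.7 = 226 < K1 = 526.
Since both are reversed, neither can invade when rare; the interior point is a saddle.

unstable coexistence (outcome depends on initial conditions)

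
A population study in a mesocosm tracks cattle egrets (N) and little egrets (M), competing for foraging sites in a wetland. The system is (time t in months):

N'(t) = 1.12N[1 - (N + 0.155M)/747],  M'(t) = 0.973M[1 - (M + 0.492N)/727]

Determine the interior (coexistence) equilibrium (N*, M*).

N* ≈ 687, M* ≈ 389

Setting both brackets to zero gives the nullclines N + 0.155M = 747 and 0.492N + M = 727.
Substituting M = 727 - 0.492N into the first: N(1 - 0.155·0.492) = 747 - 0.155·727.
So N* = 634/0.924 = 687, and then M* = 727 - 0.492·687 = 389.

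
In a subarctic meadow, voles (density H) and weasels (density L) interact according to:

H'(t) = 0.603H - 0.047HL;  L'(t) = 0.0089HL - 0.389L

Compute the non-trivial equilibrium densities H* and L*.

H* ≈ 43.7, L* ≈ 12.8

Set dL/dt = 0 with L > 0: 0.0089H - 0.389 = 0, so H* = 0.389/0.0089 = 43.7.
Set dH/dt = 0 with H > 0: 0.603 - 0.047L = 0, so L* = 0.603/0.047 = 12.8.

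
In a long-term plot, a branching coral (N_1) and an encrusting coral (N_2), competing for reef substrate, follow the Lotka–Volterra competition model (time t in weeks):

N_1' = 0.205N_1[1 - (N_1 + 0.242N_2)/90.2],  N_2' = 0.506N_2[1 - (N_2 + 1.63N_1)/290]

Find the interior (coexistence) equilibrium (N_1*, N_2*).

Setting both brackets to zero gives the nullclines N_1 + 0.242N_2 = 90.2 and 1.63N_1 + N_2 = 290.
Substituting N_2 = 290 - 1.63N_1 into the first: N_1(1 - 0.242·1.63) = 90.2 - 0.242·290.
So N_1* = 20/0.606 = 33.1, and then N_2* = 290 - 1.63·33.1 = 236.

N_1* ≈ 33.1, N_2* ≈ 236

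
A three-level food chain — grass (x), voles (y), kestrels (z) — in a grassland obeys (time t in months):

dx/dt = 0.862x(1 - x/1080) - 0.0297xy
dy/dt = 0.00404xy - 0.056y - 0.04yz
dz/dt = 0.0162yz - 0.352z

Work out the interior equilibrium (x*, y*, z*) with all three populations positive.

x* ≈ 271, y* ≈ 21.7, z* ≈ 26

From dz/dt = 0: 0.0162y* = 0.352, so y* = 21.7.
From dx/dt = 0: 0.862(1 - x*/1080) = 0.0297·21.7, giving x* = 1080·(1 - 0.749) = 271.
From dy/dt = 0: 0.00404·271 - 0.056 = 0.04z*, so z* = 1.04/0.04 = 26.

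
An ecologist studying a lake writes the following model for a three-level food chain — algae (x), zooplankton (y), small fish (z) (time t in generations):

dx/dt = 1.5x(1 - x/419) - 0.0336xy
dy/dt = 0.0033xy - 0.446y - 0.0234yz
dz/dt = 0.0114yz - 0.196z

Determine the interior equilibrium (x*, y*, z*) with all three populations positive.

From dz/dt = 0: 0.0114y* = 0.196, so y* = 17.2.
From dx/dt = 0: 1.5(1 - x*/419) = 0.0336·17.2, giving x* = 419·(1 - 0.385) = 258.
From dy/dt = 0: 0.0033·258 - 0.446 = 0.0234z*, so z* = 0.404/0.0234 = 17.3.

x* ≈ 258, y* ≈ 17.2, z* ≈ 17.3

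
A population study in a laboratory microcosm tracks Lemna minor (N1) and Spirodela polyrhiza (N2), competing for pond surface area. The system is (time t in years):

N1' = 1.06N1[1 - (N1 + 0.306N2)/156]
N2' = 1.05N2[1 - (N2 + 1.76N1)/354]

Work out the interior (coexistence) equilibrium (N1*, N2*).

N1* ≈ 103, N2* ≈ 172

Setting both brackets to zero gives the nullclines N1 + 0.306N2 = 156 and 1.76N1 + N2 = 354.
Substituting N2 = 354 - 1.76N1 into the first: N1(1 - 0.306·1.76) = 156 - 0.306·354.
So N1* = 47.7/0.461 = 103, and then N2* = 354 - 1.76·103 = 172.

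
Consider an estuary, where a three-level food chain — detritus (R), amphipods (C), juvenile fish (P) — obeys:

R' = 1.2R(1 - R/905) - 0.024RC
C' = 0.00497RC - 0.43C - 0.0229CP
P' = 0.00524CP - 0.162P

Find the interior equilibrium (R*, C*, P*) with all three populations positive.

R* ≈ 345, C* ≈ 30.9, P* ≈ 56.2

From dP/dt = 0: 0.00524C* = 0.162, so C* = 30.9.
From dR/dt = 0: 1.2(1 - R*/905) = 0.024·30.9, giving R* = 905·(1 - 0.618) = 345.
From dC/dt = 0: 0.00497·345 - 0.43 = 0.0229P*, so P* = 1.29/0.0229 = 56.2.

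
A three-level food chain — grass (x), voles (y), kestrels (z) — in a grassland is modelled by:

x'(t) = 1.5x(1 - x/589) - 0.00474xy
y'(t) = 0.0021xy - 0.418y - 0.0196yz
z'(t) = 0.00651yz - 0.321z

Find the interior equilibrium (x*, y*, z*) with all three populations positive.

From dz/dt = 0: 0.00651y* = 0.321, so y* = 49.3.
From dx/dt = 0: 1.5(1 - x*/589) = 0.00474·49.3, giving x* = 589·(1 - 0.156) = 497.
From dy/dt = 0: 0.0021·497 - 0.418 = 0.0196z*, so z* = 0.626/0.0196 = 31.9.

x* ≈ 497, y* ≈ 49.3, z* ≈ 31.9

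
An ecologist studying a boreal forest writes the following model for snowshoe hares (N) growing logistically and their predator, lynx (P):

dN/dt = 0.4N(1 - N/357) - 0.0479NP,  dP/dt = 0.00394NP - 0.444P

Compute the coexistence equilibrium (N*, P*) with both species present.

N* ≈ 113, P* ≈ 5.71

From dP/dt = 0 with P > 0: 0.00394N* = 0.444, so N* = 113.
Substitute into dN/dt = 0: 0.4(1 - 113/357) = 0.0479P*.
The bracket is 0.684, giving P* = 0.274/0.0479 = 5.71.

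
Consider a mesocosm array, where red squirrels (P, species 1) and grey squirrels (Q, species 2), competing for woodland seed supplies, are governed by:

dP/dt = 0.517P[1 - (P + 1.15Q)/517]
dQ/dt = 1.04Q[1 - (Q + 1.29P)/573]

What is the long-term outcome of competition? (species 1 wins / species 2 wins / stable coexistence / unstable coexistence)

unstable coexistence (outcome depends on initial conditions)

Compare the nullcline intercepts: K1/α12 = 517/1.15 = 450 < K2 = 573; K2/α21 = 573/1.29 = 444 < K1 = 517.
Since both are reversed, neither can invade when rare; the interior point is a saddle.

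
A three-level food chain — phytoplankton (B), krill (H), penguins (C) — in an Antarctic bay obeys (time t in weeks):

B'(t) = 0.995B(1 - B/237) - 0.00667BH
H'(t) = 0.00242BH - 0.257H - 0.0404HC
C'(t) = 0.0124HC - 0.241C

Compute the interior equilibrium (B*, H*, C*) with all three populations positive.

From dC/dt = 0: 0.0124H* = 0.241, so H* = 19.4.
From dB/dt = 0: 0.995(1 - B*/237) = 0.00667·19.4, giving B* = 237·(1 - 0.13) = 206.
From dH/dt = 0: 0.00242·206 - 0.257 = 0.0404C*, so C* = 0.242/0.0404 = 5.99.

B* ≈ 206, H* ≈ 19.4, C* ≈ 5.99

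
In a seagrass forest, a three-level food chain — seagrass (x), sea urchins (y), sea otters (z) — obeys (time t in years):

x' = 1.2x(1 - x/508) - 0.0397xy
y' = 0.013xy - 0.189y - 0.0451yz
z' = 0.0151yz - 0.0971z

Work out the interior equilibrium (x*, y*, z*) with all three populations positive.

x* ≈ 400, y* ≈ 6.43, z* ≈ 111

From dz/dt = 0: 0.0151y* = 0.0971, so y* = 6.43.
From dx/dt = 0: 1.2(1 - x*/508) = 0.0397·6.43, giving x* = 508·(1 - 0.213) = 400.
From dy/dt = 0: 0.013·400 - 0.189 = 0.0451z*, so z* = 5.01/0.0451 = 111.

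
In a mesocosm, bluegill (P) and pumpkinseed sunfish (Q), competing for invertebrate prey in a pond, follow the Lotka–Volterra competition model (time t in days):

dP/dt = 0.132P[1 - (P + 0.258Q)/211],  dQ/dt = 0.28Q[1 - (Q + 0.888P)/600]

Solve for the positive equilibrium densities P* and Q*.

Setting both brackets to zero gives the nullclines P + 0.258Q = 211 and 0.888P + Q = 600.
Substituting Q = 600 - 0.888P into the first: P(1 - 0.258·0.888) = 211 - 0.258·600.
So P* = 56.2/0.771 = 72.9, and then Q* = 600 - 0.888·72.9 = 535.

P* ≈ 72.9, Q* ≈ 535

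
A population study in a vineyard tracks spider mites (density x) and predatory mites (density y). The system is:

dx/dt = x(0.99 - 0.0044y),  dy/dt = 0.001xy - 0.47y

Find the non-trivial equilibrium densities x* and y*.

x* ≈ 470, y* ≈ 225

Set dy/dt = 0 with y > 0: 0.001x - 0.47 = 0, so x* = 0.47/0.001 = 470.
Set dx/dt = 0 with x > 0: 0.99 - 0.0044y = 0, so y* = 0.99/0.0044 = 225.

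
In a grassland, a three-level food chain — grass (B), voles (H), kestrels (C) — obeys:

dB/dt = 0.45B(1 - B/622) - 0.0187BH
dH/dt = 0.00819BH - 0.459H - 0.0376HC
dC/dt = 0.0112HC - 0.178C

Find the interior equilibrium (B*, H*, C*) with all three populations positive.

B* ≈ 211, H* ≈ 15.9, C* ≈ 33.8

From dC/dt = 0: 0.0112H* = 0.178, so H* = 15.9.
From dB/dt = 0: 0.45(1 - B*/622) = 0.0187·15.9, giving B* = 622·(1 - 0.66) = 211.
From dH/dt = 0: 0.00819·211 - 0.459 = 0.0376C*, so C* = 1.27/0.0376 = 33.8.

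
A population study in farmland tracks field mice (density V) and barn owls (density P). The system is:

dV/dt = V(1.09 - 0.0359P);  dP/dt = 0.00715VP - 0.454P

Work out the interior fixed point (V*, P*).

Set dP/dt = 0 with P > 0: 0.00715V - 0.454 = 0, so V* = 0.454/0.00715 = 63.5.
Set dV/dt = 0 with V > 0: 1.09 - 0.0359P = 0, so P* = 1.09/0.0359 = 30.4.

V* ≈ 63.5, P* ≈ 30.4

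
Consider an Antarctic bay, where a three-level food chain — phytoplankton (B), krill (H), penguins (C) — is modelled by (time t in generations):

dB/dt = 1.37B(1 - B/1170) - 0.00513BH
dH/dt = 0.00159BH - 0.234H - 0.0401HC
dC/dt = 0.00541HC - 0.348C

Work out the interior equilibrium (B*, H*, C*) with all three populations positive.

B* ≈ 888, H* ≈ 64.3, C* ≈ 29.4

From dC/dt = 0: 0.00541H* = 0.348, so H* = 64.3.
From dB/dt = 0: 1.37(1 - B*/1170) = 0.00513·64.3, giving B* = 1170·(1 - 0.241) = 888.
From dH/dt = 0: 0.00159·888 - 0.234 = 0.0401C*, so C* = 1.18/0.0401 = 29.4.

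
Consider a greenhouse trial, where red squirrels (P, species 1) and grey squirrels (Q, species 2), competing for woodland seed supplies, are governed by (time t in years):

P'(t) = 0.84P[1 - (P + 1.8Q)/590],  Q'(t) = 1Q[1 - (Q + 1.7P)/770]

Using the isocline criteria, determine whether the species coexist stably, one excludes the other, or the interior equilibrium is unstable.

unstable coexistence (outcome depends on initial conditions)

Compare the nullcline intercepts: K1/α12 = 590/1.8 = 328 < K2 = 770; K2/α21 = 770/1.7 = 453 < K1 = 590.
Since both are reversed, neither can invade when rare; the interior point is a saddle.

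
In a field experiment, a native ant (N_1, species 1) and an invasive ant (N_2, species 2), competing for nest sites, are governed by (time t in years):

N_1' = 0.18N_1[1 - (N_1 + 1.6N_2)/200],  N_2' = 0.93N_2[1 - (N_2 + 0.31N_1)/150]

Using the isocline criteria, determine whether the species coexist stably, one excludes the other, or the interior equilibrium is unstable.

Compare the nullcline intercepts: K1/α12 = 200/1.6 = 125 < K2 = 150; K2/α21 = 150/0.31 = 484 > K1 = 200.
Since the inequalities point opposite ways, species 2 can invade but species 1 cannot.

species 2 excludes species 1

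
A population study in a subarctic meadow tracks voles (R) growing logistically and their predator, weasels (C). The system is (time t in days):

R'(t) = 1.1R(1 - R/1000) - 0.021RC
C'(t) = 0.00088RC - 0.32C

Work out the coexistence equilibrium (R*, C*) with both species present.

From dC/dt = 0 with C > 0: 0.00088R* = 0.32, so R* = 364.
Substitute into dR/dt = 0: 1.1(1 - 364/1000) = 0.021C*.
The bracket is 0.636, giving C* = 0.7/0.021 = 33.3.

R* ≈ 364, C* ≈ 33.3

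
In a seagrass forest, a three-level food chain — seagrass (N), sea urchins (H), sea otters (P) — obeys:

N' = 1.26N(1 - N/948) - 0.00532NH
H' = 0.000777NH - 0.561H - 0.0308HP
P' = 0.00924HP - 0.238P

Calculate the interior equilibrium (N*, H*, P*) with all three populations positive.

From dP/dt = 0: 0.00924H* = 0.238, so H* = 25.8.
From dN/dt = 0: 1.26(1 - N*/948) = 0.00532·25.8, giving N* = 948·(1 - 0.109) = 845.
From dH/dt = 0: 0.000777·845 - 0.561 = 0.0308P*, so P* = 0.0955/0.0308 = 3.1.

N* ≈ 845, H* ≈ 25.8, P* ≈ 3.1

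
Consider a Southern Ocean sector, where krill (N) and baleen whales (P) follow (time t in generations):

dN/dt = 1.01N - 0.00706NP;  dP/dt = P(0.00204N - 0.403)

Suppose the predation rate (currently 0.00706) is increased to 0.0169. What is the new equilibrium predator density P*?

P* ≈ 59.8

At the interior fixed point, setting dN/dt = 0 with N > 0 fixes P* = (prey growth rate)/(NP coefficient) — independent of the other coefficients.
With the change, P* = 1.01/0.0169 = 59.8; it falls from 143.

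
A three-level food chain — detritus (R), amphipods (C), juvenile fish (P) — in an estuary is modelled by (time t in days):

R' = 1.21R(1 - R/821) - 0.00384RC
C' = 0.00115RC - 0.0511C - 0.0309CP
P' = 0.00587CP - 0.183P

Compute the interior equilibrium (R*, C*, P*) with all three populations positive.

R* ≈ 740, C* ≈ 31.2, P* ≈ 25.9

From dP/dt = 0: 0.00587C* = 0.183, so C* = 31.2.
From dR/dt = 0: 1.21(1 - R*/821) = 0.00384·31.2, giving R* = 821·(1 - 0.0989) = 740.
From dC/dt = 0: 0.00115·740 - 0.0511 = 0.0309P*, so P* = 0.8/0.0309 = 25.9.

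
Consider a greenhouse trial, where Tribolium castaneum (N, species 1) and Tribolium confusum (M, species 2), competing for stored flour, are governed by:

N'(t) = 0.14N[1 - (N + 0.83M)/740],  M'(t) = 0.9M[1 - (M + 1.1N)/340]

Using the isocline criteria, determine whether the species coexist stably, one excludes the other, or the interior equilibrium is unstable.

species 1 excludes species 2

Compare the nullcline intercepts: K1/α12 = 740/0.83 = 892 > K2 = 340; K2/α21 = 340/1.1 = 309 < K1 = 740.
Since the inequalities point opposite ways, species 1 can invade but species 2 cannot.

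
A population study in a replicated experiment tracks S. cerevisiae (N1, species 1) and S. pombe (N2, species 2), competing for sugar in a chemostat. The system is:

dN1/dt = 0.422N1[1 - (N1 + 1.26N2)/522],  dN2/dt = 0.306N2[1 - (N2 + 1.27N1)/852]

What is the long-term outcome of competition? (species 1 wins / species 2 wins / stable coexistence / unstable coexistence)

Compare the nullcline intercepts: K1/α12 = 522/1.26 = 414 < K2 = 852; K2/α21 = 852/1.27 = 671 > K1 = 522.
Since the inequalities point opposite ways, species 2 can invade but species 1 cannot.

species 2 excludes species 1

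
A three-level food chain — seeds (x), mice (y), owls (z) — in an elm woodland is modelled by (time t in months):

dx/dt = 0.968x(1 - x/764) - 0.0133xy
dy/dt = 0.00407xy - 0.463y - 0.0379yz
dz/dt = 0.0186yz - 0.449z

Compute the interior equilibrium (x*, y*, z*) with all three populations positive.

From dz/dt = 0: 0.0186y* = 0.449, so y* = 24.1.
From dx/dt = 0: 0.968(1 - x*/764) = 0.0133·24.1, giving x* = 764·(1 - 0.332) = 511.
From dy/dt = 0: 0.00407·511 - 0.463 = 0.0379z*, so z* = 1.62/0.0379 = 42.6.

x* ≈ 511, y* ≈ 24.1, z* ≈ 42.6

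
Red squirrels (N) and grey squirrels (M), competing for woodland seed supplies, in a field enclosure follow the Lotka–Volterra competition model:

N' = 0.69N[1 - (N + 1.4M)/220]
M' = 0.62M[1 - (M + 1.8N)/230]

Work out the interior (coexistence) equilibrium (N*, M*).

N* ≈ 67.1, M* ≈ 109

Setting both brackets to zero gives the nullclines N + 1.4M = 220 and 1.8N + M = 230.
Substituting M = 230 - 1.8N into the first: N(1 - 1.4·1.8) = 220 - 1.4·230.
So N* = -102/-1.52 = 67.1, and then M* = 230 - 1.8·67.1 = 109.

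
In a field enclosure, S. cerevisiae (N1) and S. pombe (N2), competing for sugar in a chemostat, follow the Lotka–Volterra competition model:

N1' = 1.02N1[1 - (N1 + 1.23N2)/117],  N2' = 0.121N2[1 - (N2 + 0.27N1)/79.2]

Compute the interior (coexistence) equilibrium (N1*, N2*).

Setting both brackets to zero gives the nullclines N1 + 1.23N2 = 117 and 0.27N1 + N2 = 79.2.
Substituting N2 = 79.2 - 0.27N1 into the first: N1(1 - 1.23·0.27) = 117 - 1.23·79.2.
So N1* = 19.6/0.668 = 29.3, and then N2* = 79.2 - 0.27·29.3 = 71.3.

N1* ≈ 29.3, N2* ≈ 71.3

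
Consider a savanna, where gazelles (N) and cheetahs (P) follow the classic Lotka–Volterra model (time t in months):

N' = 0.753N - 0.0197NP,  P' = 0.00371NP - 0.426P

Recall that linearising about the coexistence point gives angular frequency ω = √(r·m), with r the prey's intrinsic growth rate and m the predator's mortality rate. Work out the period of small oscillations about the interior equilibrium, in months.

Here r = 0.753 and m = 0.426, so r·m = 0.321.
ω = √0.321 = 0.566 per month, hence T = 2π/ω ≈ 11.1 months.

T ≈ 11.1 months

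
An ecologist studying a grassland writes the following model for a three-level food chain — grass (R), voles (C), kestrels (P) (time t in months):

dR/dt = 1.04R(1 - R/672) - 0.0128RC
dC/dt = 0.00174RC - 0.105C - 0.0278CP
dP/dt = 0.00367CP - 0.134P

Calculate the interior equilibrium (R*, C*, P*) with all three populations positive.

From dP/dt = 0: 0.00367C* = 0.134, so C* = 36.5.
From dR/dt = 0: 1.04(1 - R*/672) = 0.0128·36.5, giving R* = 672·(1 - 0.449) = 370.
From dC/dt = 0: 0.00174·370 - 0.105 = 0.0278P*, so P* = 0.539/0.0278 = 19.4.

R* ≈ 370, C* ≈ 36.5, P* ≈ 19.4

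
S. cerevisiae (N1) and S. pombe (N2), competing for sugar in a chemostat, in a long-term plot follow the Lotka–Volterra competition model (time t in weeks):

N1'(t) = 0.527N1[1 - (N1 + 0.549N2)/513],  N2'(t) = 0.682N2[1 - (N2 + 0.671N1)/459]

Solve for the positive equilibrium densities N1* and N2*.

N1* ≈ 413, N2* ≈ 182

Setting both brackets to zero gives the nullclines N1 + 0.549N2 = 513 and 0.671N1 + N2 = 459.
Substituting N2 = 459 - 0.671N1 into the first: N1(1 - 0.549·0.671) = 513 - 0.549·459.
So N1* = 261/0.632 = 413, and then N2* = 459 - 0.671·413 = 182.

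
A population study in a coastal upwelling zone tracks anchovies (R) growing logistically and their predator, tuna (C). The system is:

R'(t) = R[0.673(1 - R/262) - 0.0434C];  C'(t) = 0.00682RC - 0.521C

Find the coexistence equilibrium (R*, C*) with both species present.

R* ≈ 76.4, C* ≈ 11

From dC/dt = 0 with C > 0: 0.00682R* = 0.521, so R* = 76.4.
Substitute into dR/dt = 0: 0.673(1 - 76.4/262) = 0.0434C*.
The bracket is 0.708, giving C* = 0.477/0.0434 = 11.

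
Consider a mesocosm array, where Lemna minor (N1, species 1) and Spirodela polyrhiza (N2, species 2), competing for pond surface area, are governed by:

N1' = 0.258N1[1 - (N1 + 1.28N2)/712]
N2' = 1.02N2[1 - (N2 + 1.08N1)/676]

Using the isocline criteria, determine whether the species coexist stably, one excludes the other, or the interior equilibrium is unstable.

unstable coexistence (outcome depends on initial conditions)

Compare the nullcline intercepts: K1/α12 = 712/1.28 = 556 < K2 = 676; K2/α21 = 676/1.08 = 626 < K1 = 712.
Since both are reversed, neither can invade when rare; the interior point is a saddle.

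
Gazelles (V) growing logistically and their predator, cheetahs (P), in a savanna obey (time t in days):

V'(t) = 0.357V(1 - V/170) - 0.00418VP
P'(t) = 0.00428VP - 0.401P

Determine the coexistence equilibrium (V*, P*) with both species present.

From dP/dt = 0 with P > 0: 0.00428V* = 0.401, so V* = 93.7.
Substitute into dV/dt = 0: 0.357(1 - 93.7/170) = 0.00418P*.
The bracket is 0.449, giving P* = 0.16/0.00418 = 38.3.

V* ≈ 93.7, P* ≈ 38.3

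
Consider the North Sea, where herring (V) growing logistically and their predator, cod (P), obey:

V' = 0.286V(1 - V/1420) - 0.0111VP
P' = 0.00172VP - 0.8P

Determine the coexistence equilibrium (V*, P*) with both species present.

V* ≈ 465, P* ≈ 17.3

From dP/dt = 0 with P > 0: 0.00172V* = 0.8, so V* = 465.
Substitute into dV/dt = 0: 0.286(1 - 465/1420) = 0.0111P*.
The bracket is 0.672, giving P* = 0.192/0.0111 = 17.3.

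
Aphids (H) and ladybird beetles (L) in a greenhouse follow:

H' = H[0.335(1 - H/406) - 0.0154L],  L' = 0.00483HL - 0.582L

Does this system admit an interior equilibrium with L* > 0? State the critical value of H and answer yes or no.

Threshold H = 120; K > 120, so yes, the predator persists.

The predator equation gives dL/dt > 0 only when H > 0.582/0.00483 = 120.
Without the predator, H → K = 406. Since 406 > 120, the predator can invade and persist.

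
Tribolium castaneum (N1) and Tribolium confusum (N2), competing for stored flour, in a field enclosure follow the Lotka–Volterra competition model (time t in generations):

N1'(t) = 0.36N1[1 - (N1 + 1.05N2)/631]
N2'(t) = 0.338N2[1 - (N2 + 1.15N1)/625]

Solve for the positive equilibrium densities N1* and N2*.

Setting both brackets to zero gives the nullclines N1 + 1.05N2 = 631 and 1.15N1 + N2 = 625.
Substituting N2 = 625 - 1.15N1 into the first: N1(1 - 1.05·1.15) = 631 - 1.05·625.
So N1* = -25.2/-0.208 = 122, and then N2* = 625 - 1.15·122 = 485.

N1* ≈ 122, N2* ≈ 485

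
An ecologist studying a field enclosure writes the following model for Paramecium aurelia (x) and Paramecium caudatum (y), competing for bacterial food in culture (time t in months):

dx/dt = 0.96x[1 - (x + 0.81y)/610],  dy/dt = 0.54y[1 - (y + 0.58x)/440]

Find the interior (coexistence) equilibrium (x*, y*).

x* ≈ 478, y* ≈ 163

Setting both brackets to zero gives the nullclines x + 0.81y = 610 and 0.58x + y = 440.
Substituting y = 440 - 0.58x into the first: x(1 - 0.81·0.58) = 610 - 0.81·440.
So x* = 254/0.53 = 478, and then y* = 440 - 0.58·478 = 163.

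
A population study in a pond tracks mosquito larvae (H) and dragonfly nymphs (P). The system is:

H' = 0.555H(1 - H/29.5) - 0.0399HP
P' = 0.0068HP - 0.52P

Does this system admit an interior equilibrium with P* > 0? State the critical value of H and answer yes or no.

The predator equation gives dP/dt > 0 only when H > 0.52/0.0068 = 76.5.
Without the predator, H → K = 29.5. Since 29.5 < 76.5, the predator cannot invade.

Threshold H = 76.5; K < 76.5, so no, the predator goes extinct.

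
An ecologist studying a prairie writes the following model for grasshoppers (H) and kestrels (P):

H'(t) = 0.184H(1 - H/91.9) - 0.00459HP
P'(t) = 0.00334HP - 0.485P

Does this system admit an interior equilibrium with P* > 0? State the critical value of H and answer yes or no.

Threshold H = 145; K < 145, so no, the predator goes extinct.

The predator equation gives dP/dt > 0 only when H > 0.485/0.00334 = 145.
Without the predator, H → K = 91.9. Since 91.9 < 145, the predator cannot invade.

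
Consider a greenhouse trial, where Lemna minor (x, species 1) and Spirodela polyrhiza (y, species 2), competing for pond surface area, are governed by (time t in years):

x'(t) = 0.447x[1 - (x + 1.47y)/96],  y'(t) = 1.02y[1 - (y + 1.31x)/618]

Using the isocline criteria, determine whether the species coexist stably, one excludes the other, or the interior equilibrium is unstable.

species 2 excludes species 1

Compare the nullcline intercepts: K1/α12 = 96/1.47 = 65.3 < K2 = 618; K2/α21 = 618/1.31 = 472 > K1 = 96.
Since the inequalities point opposite ways, species 2 can invade but species 1 cannot.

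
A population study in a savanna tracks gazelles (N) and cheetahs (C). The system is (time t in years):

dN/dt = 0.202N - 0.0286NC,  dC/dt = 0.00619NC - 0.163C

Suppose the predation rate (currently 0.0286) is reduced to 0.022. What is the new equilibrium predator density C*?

C* ≈ 9.18

At the interior fixed point, setting dN/dt = 0 with N > 0 fixes C* = (prey growth rate)/(NC coefficient) — independent of the other coefficients.
With the change, C* = 0.202/0.022 = 9.18; it rises from 7.06.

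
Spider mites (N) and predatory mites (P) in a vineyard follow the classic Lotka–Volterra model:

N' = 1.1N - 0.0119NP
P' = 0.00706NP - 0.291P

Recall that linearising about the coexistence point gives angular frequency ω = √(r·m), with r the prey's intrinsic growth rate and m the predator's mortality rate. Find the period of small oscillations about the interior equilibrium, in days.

T ≈ 11.1 days

Here r = 1.1 and m = 0.291, so r·m = 0.32.
ω = √0.32 = 0.566 per day, hence T = 2π/ω ≈ 11.1 days.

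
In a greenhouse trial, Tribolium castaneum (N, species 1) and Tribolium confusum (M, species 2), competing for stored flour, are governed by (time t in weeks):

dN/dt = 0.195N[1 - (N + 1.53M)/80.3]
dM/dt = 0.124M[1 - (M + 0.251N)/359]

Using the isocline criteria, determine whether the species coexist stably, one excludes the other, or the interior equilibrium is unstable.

species 2 excludes species 1

Compare the nullcline intercepts: K1/α12 = 80.3/1.53 = 52.5 < K2 = 359; K2/α21 = 359/0.251 = 1430 > K1 = 80.3.
Since the inequalities point opposite ways, species 2 can invade but species 1 cannot.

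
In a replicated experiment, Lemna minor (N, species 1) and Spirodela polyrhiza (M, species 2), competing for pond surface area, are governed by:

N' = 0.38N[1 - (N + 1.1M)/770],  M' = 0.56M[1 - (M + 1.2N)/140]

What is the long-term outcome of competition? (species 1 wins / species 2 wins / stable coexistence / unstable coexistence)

species 1 excludes species 2

Compare the nullcline intercepts: K1/α12 = 770/1.1 = 700 > K2 = 140; K2/α21 = 140/1.2 = 117 < K1 = 770.
Since the inequalities point opposite ways, species 1 can invade but species 2 cannot.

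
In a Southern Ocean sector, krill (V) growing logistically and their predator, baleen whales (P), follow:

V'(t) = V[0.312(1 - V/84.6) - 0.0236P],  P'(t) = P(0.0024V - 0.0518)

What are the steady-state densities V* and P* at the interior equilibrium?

V* ≈ 21.6, P* ≈ 9.85

From dP/dt = 0 with P > 0: 0.0024V* = 0.0518, so V* = 21.6.
Substitute into dV/dt = 0: 0.312(1 - 21.6/84.6) = 0.0236P*.
The bracket is 0.745, giving P* = 0.232/0.0236 = 9.85.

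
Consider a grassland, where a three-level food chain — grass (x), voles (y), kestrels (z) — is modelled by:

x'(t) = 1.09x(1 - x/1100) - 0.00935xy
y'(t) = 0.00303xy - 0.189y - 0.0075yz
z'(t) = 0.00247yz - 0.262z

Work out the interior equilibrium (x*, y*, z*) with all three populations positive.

x* ≈ 99.1, y* ≈ 106, z* ≈ 14.8

From dz/dt = 0: 0.00247y* = 0.262, so y* = 106.
From dx/dt = 0: 1.09(1 - x*/1100) = 0.00935·106, giving x* = 1100·(1 - 0.91) = 99.1.
From dy/dt = 0: 0.00303·99.1 - 0.189 = 0.0075z*, so z* = 0.111/0.0075 = 14.8.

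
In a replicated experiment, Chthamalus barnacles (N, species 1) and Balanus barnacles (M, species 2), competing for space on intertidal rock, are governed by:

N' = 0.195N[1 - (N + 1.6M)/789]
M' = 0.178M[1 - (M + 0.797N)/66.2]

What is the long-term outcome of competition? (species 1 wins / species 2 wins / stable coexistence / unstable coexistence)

species 1 excludes species 2

Compare the nullcline intercepts: K1/α12 = 789/1.6 = 493 > K2 = 66.2; K2/α21 = 66.2/0.797 = 83.1 < K1 = 789.
Since the inequalities point opposite ways, species 1 can invade but species 2 cannot.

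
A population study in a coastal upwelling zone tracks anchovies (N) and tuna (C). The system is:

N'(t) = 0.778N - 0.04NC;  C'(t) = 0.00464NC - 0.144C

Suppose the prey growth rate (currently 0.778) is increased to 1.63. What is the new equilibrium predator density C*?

C* ≈ 40.8

At the interior fixed point, setting dN/dt = 0 with N > 0 fixes C* = (prey growth rate)/(NC coefficient) — independent of the other coefficients.
With the change, C* = 1.63/0.04 = 40.8; it rises from 19.4.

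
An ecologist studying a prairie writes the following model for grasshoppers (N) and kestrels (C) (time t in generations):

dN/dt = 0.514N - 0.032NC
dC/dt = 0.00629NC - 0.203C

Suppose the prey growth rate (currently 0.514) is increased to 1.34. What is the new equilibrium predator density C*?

C* ≈ 41.9

At the interior fixed point, setting dN/dt = 0 with N > 0 fixes C* = (prey growth rate)/(NC coefficient) — independent of the other coefficients.
With the change, C* = 1.34/0.032 = 41.9; it rises from 16.1.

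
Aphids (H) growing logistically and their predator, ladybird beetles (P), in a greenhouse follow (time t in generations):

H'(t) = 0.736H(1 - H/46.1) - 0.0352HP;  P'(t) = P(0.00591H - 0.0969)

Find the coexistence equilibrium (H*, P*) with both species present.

H* ≈ 16.4, P* ≈ 13.5

From dP/dt = 0 with P > 0: 0.00591H* = 0.0969, so H* = 16.4.
Substitute into dH/dt = 0: 0.736(1 - 16.4/46.1) = 0.0352P*.
The bracket is 0.644, giving P* = 0.474/0.0352 = 13.5.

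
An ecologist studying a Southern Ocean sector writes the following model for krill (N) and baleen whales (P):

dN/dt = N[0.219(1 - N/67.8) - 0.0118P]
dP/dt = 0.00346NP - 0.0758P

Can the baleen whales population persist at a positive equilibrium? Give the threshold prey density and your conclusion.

Threshold N = 21.9; K > 21.9, so yes, the predator persists.

The predator equation gives dP/dt > 0 only when N > 0.0758/0.00346 = 21.9.
Without the predator, N → K = 67.8. Since 67.8 > 21.9, the predator can invade and persist.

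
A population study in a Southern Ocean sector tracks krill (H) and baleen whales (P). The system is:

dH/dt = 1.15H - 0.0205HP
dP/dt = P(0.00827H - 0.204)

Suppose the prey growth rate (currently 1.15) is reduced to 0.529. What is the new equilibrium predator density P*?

At the interior fixed point, setting dH/dt = 0 with H > 0 fixes P* = (prey growth rate)/(HP coefficient) — independent of the other coefficients.
With the change, P* = 0.529/0.0205 = 25.8; it falls from 56.1.

P* ≈ 25.8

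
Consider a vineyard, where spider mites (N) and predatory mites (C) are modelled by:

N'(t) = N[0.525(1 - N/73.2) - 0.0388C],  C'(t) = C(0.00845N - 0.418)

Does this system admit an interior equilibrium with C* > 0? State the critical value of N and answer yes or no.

The predator equation gives dC/dt > 0 only when N > 0.418/0.00845 = 49.5.
Without the predator, N → K = 73.2. Since 73.2 > 49.5, the predator can invade and persist.

Threshold N = 49.5; K > 49.5, so yes, the predator persists.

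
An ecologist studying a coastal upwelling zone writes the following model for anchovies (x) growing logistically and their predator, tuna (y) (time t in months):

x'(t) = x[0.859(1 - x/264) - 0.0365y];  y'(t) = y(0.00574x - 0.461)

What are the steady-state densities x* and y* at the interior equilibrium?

x* ≈ 80.3, y* ≈ 16.4

From dy/dt = 0 with y > 0: 0.00574x* = 0.461, so x* = 80.3.
Substitute into dx/dt = 0: 0.859(1 - 80.3/264) = 0.0365y*.
The bracket is 0.696, giving y* = 0.598/0.0365 = 16.4.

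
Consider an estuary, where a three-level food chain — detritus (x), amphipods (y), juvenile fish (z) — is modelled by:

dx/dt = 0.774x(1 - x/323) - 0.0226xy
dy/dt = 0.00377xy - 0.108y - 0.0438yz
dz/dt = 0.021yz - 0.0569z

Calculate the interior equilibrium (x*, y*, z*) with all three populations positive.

x* ≈ 297, y* ≈ 2.71, z* ≈ 23.1

From dz/dt = 0: 0.021y* = 0.0569, so y* = 2.71.
From dx/dt = 0: 0.774(1 - x*/323) = 0.0226·2.71, giving x* = 323·(1 - 0.0791) = 297.
From dy/dt = 0: 0.00377·297 - 0.108 = 0.0438z*, so z* = 1.01/0.0438 = 23.1.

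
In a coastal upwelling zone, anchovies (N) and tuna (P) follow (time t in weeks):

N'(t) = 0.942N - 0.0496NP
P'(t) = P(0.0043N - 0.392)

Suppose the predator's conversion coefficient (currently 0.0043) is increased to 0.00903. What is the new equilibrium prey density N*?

N* ≈ 43.4

At the interior fixed point, setting dP/dt = 0 with P > 0 fixes N* = (predator death rate)/(NP coefficient) — independent of the other coefficients.
With the change, N* = 0.392/0.00903 = 43.4; it falls from 91.2.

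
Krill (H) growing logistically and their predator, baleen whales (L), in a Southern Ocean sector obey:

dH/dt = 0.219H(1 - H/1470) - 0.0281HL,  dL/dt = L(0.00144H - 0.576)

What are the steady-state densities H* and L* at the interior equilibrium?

From dL/dt = 0 with L > 0: 0.00144H* = 0.576, so H* = 400.
Substitute into dH/dt = 0: 0.219(1 - 400/1470) = 0.0281L*.
The bracket is 0.728, giving L* = 0.159/0.0281 = 5.67.

H* ≈ 400, L* ≈ 5.67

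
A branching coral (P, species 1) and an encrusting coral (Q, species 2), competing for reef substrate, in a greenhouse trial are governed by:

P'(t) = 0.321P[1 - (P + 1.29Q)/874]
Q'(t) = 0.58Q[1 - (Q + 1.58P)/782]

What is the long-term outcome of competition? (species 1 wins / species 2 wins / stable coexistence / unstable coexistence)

Compare the nullcline intercepts: K1/α12 = 874/1.29 = 678 < K2 = 782; K2/α21 = 782/1.58 = 495 < K1 = 874.
Since both are reversed, neither can invade when rare; the interior point is a saddle.

unstable coexistence (outcome depends on initial conditions)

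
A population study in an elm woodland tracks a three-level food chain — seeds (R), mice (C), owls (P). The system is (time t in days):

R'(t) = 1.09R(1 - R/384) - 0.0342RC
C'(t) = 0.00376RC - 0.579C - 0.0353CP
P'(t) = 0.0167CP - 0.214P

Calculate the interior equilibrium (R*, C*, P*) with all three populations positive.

From dP/dt = 0: 0.0167C* = 0.214, so C* = 12.8.
From dR/dt = 0: 1.09(1 - R*/384) = 0.0342·12.8, giving R* = 384·(1 - 0.402) = 230.
From dC/dt = 0: 0.00376·230 - 0.579 = 0.0353P*, so P* = 0.284/0.0353 = 8.05.

R* ≈ 230, C* ≈ 12.8, P* ≈ 8.05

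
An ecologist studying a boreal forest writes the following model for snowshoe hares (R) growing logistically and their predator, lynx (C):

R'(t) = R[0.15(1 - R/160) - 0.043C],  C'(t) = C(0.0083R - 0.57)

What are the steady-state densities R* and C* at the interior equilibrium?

R* ≈ 68.7, C* ≈ 1.99

From dC/dt = 0 with C > 0: 0.0083R* = 0.57, so R* = 68.7.
Substitute into dR/dt = 0: 0.15(1 - 68.7/160) = 0.043C*.
The bracket is 0.571, giving C* = 0.0856/0.043 = 1.99.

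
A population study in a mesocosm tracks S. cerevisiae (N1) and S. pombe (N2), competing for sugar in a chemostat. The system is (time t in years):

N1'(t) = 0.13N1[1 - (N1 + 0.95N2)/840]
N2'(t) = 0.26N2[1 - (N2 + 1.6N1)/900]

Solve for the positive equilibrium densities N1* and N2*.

N1* ≈ 28.8, N2* ≈ 854

Setting both brackets to zero gives the nullclines N1 + 0.95N2 = 840 and 1.6N1 + N2 = 900.
Substituting N2 = 900 - 1.6N1 into the first: N1(1 - 0.95·1.6) = 840 - 0.95·900.
So N1* = -15/-0.52 = 28.8, and then N2* = 900 - 1.6·28.8 = 854.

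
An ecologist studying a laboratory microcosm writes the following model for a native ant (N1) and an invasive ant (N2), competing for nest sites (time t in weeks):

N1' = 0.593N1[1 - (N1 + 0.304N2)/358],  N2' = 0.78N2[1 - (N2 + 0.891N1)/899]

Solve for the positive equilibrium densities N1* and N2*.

N1* ≈ 116, N2* ≈ 795

Setting both brackets to zero gives the nullclines N1 + 0.304N2 = 358 and 0.891N1 + N2 = 899.
Substituting N2 = 899 - 0.891N1 into the first: N1(1 - 0.304·0.891) = 358 - 0.304·899.
So N1* = 84.7/0.729 = 116, and then N2* = 899 - 0.891·116 = 795.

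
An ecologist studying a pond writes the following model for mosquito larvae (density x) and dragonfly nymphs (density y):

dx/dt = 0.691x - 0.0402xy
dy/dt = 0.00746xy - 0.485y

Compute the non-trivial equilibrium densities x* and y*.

Set dy/dt = 0 with y > 0: 0.00746x - 0.485 = 0, so x* = 0.485/0.00746 = 65.
Set dx/dt = 0 with x > 0: 0.691 - 0.0402y = 0, so y* = 0.691/0.0402 = 17.2.

x* ≈ 65, y* ≈ 17.2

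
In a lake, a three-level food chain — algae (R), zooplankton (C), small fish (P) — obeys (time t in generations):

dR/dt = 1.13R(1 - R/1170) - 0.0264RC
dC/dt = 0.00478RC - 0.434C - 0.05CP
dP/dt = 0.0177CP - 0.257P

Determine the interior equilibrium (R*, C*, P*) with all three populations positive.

R* ≈ 773, C* ≈ 14.5, P* ≈ 65.2

From dP/dt = 0: 0.0177C* = 0.257, so C* = 14.5.
From dR/dt = 0: 1.13(1 - R*/1170) = 0.0264·14.5, giving R* = 1170·(1 - 0.339) = 773.
From dC/dt = 0: 0.00478·773 - 0.434 = 0.05P*, so P* = 3.26/0.05 = 65.2.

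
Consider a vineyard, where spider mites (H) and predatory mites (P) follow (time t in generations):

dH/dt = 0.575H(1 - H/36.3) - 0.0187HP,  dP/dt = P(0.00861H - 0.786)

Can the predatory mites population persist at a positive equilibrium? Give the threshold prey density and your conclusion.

Threshold H = 91.3; K < 91.3, so no, the predator goes extinct.

The predator equation gives dP/dt > 0 only when H > 0.786/0.00861 = 91.3.
Without the predator, H → K = 36.3. Since 36.3 < 91.3, the predator cannot invade.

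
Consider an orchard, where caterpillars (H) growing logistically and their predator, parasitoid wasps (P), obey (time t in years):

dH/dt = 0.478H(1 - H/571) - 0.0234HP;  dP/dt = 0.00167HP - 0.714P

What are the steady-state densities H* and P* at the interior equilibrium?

From dP/dt = 0 with P > 0: 0.00167H* = 0.714, so H* = 428.
Substitute into dH/dt = 0: 0.478(1 - 428/571) = 0.0234P*.
The bracket is 0.251, giving P* = 0.12/0.0234 = 5.13.

H* ≈ 428, P* ≈ 5.13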